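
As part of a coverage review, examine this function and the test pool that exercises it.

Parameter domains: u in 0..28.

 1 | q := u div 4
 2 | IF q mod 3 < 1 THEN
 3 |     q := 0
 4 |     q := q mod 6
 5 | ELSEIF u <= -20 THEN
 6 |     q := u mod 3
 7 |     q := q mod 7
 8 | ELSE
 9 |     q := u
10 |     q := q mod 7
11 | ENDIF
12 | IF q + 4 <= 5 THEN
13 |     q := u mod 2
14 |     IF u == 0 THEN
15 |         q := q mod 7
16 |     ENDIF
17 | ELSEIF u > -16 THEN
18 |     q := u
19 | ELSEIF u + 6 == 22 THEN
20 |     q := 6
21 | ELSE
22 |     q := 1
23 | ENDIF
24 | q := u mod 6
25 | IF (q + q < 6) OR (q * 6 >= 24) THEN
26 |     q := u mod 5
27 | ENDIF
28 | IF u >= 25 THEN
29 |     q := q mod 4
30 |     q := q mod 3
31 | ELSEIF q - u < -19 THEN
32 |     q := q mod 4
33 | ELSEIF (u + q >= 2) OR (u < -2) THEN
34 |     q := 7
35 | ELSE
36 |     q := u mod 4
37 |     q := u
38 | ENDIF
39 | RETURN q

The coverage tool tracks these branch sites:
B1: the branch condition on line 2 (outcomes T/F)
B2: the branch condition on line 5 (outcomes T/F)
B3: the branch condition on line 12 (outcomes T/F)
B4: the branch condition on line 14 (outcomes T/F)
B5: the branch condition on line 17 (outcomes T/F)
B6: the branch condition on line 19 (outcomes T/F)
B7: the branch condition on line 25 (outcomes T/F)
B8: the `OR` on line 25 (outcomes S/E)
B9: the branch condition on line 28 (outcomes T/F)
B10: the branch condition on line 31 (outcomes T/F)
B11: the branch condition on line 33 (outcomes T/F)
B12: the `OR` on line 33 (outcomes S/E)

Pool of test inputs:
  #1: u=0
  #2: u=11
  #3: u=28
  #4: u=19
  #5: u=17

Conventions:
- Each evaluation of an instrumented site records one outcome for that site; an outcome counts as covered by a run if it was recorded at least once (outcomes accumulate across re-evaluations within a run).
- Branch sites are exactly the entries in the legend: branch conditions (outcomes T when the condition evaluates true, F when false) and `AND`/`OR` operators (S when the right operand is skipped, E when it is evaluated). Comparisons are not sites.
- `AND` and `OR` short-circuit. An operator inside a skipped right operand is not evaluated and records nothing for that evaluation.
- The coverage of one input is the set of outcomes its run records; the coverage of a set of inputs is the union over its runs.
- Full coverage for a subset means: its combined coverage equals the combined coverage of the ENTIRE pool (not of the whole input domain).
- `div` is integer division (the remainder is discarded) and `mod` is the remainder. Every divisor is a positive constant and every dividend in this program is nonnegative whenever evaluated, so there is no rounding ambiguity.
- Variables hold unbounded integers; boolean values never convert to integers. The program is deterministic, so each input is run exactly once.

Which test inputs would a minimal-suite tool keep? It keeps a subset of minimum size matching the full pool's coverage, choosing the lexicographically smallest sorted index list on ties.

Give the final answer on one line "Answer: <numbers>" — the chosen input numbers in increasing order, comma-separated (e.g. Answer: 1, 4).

test 1 (u=0) hits B1=T, B3=T, B4=T, B7=T, B8=S, B9=F, B10=F, B11=F, B12=E
test 2 (u=11) hits B1=F, B2=F, B3=F, B5=T, B7=T, B8=E, B9=F, B10=F, B11=T, B12=S
test 3 (u=28) hits B1=F, B2=F, B3=T, B4=F, B7=T, B8=E, B9=T
test 4 (u=19) hits B1=F, B2=F, B3=F, B5=T, B7=T, B8=S, B9=F, B10=F, B11=T, B12=S
test 5 (u=17) hits B1=F, B2=F, B3=F, B5=T, B7=T, B8=E, B9=F, B10=F, B11=T, B12=S
pool-wide coverage (18 outcomes): B1=T, B1=F, B2=F, B3=T, B3=F, B4=T, B4=F, B5=T, B7=T, B8=S, B8=E, B9=T, B9=F, B10=F, B11=T, B11=F, B12=S, B12=E
size 1 is not enough: best union over all size-1 subsets is 10/18
size 2 is not enough: best union over all size-2 subsets is 16/18
at size 3, {1, 2, 3} reaches all 18 outcomes; every lexicographically earlier size-3 subset fails

Answer: 1, 2, 3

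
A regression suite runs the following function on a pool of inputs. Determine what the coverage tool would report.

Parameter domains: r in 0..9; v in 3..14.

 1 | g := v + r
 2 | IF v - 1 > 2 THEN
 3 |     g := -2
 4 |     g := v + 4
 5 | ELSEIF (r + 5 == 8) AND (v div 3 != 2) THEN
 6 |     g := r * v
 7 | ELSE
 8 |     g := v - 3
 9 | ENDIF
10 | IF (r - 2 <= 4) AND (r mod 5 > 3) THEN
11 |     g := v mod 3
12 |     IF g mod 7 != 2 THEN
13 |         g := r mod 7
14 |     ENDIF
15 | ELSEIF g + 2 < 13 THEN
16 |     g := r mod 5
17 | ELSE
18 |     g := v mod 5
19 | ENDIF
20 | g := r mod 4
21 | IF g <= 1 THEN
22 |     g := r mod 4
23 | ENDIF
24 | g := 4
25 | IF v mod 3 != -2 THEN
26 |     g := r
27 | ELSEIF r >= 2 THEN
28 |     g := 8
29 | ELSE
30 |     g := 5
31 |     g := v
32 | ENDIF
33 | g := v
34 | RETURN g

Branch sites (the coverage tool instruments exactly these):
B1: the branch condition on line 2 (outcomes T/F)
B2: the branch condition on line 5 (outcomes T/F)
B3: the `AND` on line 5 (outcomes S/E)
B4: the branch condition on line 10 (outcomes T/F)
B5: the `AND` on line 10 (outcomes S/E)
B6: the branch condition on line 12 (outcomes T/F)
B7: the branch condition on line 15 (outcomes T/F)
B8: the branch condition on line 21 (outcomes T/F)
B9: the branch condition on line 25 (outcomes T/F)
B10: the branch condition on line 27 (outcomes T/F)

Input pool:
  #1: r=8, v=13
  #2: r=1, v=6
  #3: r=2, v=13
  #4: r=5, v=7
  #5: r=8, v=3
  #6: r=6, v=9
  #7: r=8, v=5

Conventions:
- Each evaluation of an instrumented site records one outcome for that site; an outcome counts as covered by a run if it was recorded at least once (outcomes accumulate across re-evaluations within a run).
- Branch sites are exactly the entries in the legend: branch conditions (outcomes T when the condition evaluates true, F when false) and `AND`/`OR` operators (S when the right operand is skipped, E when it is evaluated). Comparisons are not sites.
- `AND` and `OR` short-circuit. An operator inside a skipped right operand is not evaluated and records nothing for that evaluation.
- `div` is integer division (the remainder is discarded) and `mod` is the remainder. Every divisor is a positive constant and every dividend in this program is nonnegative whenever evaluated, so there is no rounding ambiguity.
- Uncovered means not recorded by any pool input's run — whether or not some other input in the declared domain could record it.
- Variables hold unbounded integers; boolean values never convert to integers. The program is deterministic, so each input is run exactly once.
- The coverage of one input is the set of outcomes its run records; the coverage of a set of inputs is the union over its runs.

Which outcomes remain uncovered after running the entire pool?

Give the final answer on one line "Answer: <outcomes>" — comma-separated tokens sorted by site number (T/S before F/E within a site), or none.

#1 (r=8, v=13) -> covered: B1=T, B4=F, B5=S, B7=F, B8=T, B9=T
#2 (r=1, v=6) -> covered: B1=T, B4=F, B5=E, B7=T, B8=T, B9=T
#3 (r=2, v=13) -> covered: B1=T, B4=F, B5=E, B7=F, B8=F, B9=T
#4 (r=5, v=7) -> covered: B1=T, B4=F, B5=E, B7=F, B8=T, B9=T
#5 (r=8, v=3) -> covered: B1=F, B2=F, B3=S, B4=F, B5=S, B7=T, B8=T, B9=T
#6 (r=6, v=9) -> covered: B1=T, B4=F, B5=E, B7=F, B8=F, B9=T
#7 (r=8, v=5) -> covered: B1=T, B4=F, B5=S, B7=T, B8=T, B9=T
union over the pool: B1=T, B1=F, B2=F, B3=S, B4=F, B5=S, B5=E, B7=T, B7=F, B8=T, B8=F, B9=T
uncovered (8 of 20): B2=T, B3=E, B4=T, B6=T, B6=F, B9=F, B10=T, B10=F

Answer: B2=T, B3=E, B4=T, B6=T, B6=F, B9=F, B10=T, B10=F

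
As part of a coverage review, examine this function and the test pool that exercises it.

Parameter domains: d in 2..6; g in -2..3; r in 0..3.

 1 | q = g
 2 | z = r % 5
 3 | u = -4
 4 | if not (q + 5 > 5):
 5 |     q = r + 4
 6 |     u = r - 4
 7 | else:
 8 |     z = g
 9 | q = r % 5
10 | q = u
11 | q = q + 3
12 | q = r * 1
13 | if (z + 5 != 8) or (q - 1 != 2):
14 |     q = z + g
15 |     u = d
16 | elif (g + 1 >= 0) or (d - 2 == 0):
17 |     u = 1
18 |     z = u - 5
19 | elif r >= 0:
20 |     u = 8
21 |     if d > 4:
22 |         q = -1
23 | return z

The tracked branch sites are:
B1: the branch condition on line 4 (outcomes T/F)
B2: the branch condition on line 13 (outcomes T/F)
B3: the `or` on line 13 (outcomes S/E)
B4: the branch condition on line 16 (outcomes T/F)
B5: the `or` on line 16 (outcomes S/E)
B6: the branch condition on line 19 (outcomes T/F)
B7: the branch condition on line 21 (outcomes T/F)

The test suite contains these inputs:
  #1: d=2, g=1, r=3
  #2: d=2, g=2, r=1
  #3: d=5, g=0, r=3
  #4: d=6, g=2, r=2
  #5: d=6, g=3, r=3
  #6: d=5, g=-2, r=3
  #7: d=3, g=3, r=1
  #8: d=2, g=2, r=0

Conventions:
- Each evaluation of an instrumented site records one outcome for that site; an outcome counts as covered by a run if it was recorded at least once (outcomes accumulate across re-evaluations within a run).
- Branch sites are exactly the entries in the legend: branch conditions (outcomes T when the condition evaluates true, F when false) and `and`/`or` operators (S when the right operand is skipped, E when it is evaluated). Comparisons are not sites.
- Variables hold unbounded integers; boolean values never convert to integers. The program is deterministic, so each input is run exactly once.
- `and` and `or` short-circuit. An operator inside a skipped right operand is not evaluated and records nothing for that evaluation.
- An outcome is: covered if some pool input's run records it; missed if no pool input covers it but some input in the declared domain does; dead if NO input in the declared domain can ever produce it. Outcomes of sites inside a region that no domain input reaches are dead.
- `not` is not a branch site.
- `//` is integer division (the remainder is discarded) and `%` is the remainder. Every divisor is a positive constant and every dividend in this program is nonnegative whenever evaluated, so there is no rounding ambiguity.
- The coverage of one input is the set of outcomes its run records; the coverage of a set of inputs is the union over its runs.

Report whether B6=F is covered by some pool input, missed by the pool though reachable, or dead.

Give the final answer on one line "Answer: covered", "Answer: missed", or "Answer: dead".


no pool input records B6=F
checking all 120 inputs in the declared domain: B6=F is never recorded -> dead
Answer: dead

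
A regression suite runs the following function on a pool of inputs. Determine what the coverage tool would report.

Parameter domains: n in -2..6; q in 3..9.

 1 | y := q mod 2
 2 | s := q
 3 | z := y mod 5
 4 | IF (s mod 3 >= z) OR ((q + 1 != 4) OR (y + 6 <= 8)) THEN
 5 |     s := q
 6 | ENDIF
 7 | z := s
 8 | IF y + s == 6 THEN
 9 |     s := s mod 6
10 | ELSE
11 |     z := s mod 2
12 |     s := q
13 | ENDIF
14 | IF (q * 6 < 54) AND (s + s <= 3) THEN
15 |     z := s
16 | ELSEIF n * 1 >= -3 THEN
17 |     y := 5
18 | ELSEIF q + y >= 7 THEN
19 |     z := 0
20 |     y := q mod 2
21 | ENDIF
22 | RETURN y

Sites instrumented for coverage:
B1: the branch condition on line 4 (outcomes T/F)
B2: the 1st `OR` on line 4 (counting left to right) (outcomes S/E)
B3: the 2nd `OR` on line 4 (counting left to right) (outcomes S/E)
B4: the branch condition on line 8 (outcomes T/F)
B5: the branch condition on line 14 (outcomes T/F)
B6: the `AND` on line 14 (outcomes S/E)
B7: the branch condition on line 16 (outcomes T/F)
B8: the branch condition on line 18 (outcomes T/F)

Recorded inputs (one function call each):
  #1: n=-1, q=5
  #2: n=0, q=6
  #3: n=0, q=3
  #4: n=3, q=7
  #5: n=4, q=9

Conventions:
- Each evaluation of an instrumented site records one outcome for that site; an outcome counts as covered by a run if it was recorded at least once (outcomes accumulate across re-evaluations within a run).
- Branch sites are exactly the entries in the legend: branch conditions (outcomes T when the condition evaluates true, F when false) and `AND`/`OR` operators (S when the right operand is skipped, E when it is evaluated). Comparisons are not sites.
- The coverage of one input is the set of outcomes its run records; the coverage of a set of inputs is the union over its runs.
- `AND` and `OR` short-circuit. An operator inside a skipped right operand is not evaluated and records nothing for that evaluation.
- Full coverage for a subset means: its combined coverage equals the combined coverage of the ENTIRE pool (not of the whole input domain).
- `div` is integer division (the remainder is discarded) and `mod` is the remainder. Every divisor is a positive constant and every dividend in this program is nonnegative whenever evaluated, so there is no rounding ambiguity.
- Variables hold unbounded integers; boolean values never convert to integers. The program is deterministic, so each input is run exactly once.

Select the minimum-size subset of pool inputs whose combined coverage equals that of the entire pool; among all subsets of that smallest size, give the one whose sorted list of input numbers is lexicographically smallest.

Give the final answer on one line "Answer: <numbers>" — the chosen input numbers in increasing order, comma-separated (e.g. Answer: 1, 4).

input #1, n=-1, q=5: events B2->S, B1->T, B4->T, B6->E, B5->F, B7->T; outcomes B1=T, B2=S, B4=T, B5=F, B6=E, B7=T
input #2, n=0, q=6: events B2->S, B1->T, B4->T, B6->E, B5->T; outcomes B1=T, B2=S, B4=T, B5=T, B6=E
input #3, n=0, q=3: events B2->E, B3->E, B1->T, B4->F, B6->E, B5->F, B7->T; outcomes B1=T, B2=E, B3=E, B4=F, B5=F, B6=E, B7=T
input #4, n=3, q=7: events B2->S, B1->T, B4->F, B6->E, B5->F, B7->T; outcomes B1=T, B2=S, B4=F, B5=F, B6=E, B7=T
input #5, n=4, q=9: events B2->E, B3->S, B1->T, B4->F, B6->S, B5->F, B7->T; outcomes B1=T, B2=E, B3=S, B4=F, B5=F, B6=S, B7=T
together the pool reaches 12 outcomes: B1=T, B2=S, B2=E, B3=S, B3=E, B4=T, B4=F, B5=T, B5=F, B6=S, B6=E, B7=T
size 1 is not enough: best union over all size-1 subsets is 7/12
size 2 is not enough: best union over all size-2 subsets is 11/12
size 3: inputs {2, 3, 5} cover all 12 outcomes, and no lexicographically smaller subset of this size does

Answer: 2, 3, 5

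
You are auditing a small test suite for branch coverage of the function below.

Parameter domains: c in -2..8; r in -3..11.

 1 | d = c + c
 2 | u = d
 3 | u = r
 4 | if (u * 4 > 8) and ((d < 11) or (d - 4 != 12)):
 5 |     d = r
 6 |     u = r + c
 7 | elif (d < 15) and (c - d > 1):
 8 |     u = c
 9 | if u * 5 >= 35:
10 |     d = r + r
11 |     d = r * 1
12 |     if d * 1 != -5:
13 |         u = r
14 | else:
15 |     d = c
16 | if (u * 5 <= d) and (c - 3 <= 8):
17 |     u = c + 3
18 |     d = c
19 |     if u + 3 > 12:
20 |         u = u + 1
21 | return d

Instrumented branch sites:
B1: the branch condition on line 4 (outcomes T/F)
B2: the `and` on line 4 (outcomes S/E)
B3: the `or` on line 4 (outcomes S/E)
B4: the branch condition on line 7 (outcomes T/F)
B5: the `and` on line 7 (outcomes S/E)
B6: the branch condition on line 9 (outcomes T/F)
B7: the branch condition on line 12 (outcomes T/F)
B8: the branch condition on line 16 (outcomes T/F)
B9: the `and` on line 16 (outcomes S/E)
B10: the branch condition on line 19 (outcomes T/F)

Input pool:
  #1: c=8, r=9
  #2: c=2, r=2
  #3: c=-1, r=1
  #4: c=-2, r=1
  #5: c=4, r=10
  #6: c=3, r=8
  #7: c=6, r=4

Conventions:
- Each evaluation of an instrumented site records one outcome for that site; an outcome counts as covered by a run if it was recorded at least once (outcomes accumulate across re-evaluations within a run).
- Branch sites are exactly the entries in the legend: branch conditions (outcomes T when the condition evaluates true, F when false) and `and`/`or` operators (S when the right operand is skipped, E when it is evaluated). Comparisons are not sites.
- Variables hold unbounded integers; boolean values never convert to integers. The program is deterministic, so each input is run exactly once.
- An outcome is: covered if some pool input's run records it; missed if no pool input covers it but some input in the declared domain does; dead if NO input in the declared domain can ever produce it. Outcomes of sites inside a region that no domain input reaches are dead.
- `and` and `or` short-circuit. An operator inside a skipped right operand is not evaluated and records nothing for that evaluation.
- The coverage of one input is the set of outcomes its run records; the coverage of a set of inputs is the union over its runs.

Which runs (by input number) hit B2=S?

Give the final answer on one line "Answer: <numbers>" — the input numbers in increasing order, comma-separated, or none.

input #1 (c=8, r=9): never hits B2=S
input #2 (c=2, r=2): hits B2=S
input #3 (c=-1, r=1): hits B2=S
input #4 (c=-2, r=1): hits B2=S
input #5 (c=4, r=10): never hits B2=S
input #6 (c=3, r=8): never hits B2=S
input #7 (c=6, r=4): never hits B2=S

Answer: 2, 3, 4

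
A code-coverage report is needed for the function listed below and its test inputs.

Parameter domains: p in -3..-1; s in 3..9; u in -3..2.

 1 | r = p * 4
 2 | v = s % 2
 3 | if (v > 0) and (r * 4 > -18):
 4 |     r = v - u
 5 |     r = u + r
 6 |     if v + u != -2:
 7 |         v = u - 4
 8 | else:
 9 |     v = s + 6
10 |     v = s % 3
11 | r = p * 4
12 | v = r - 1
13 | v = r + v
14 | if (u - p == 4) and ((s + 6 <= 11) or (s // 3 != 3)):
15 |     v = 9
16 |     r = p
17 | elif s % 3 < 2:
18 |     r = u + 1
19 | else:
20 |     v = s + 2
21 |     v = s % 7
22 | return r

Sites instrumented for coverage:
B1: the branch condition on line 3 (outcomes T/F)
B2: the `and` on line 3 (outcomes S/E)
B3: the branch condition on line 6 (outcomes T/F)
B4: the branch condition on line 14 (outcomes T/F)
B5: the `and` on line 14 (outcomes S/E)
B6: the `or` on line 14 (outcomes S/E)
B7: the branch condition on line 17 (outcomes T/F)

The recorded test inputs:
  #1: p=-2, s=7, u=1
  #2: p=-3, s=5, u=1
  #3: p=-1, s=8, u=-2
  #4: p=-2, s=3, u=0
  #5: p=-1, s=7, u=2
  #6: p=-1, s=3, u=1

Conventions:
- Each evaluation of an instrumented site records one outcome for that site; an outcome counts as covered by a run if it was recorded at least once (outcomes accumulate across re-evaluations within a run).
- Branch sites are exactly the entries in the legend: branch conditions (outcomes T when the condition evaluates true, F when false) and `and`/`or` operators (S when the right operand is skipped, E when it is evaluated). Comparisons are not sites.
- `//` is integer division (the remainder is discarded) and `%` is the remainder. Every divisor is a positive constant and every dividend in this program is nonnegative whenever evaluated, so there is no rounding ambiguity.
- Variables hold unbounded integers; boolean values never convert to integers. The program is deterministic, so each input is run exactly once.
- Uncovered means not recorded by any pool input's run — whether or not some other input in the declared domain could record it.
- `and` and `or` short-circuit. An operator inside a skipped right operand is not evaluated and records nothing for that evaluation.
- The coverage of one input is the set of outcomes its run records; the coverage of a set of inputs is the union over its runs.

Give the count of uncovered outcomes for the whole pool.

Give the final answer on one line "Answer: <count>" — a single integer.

run #1 (p=-2, s=7, u=1) runs B2->E, B1->F, B5->S, B4->F, B7->T; records B1=F, B2=E, B4=F, B5=S, B7=T
run #2 (p=-3, s=5, u=1) runs B2->E, B1->F, B5->E, B6->S, B4->T; records B1=F, B2=E, B4=T, B5=E, B6=S
run #3 (p=-1, s=8, u=-2) runs B2->S, B1->F, B5->S, B4->F, B7->F; records B1=F, B2=S, B4=F, B5=S, B7=F
run #4 (p=-2, s=3, u=0) runs B2->E, B1->F, B5->S, B4->F, B7->T; records B1=F, B2=E, B4=F, B5=S, B7=T
run #5 (p=-1, s=7, u=2) runs B2->E, B1->T, B3->T, B5->S, B4->F, B7->T; records B1=T, B2=E, B3=T, B4=F, B5=S, B7=T
run #6 (p=-1, s=3, u=1) runs B2->E, B1->T, B3->T, B5->S, B4->F, B7->T; records B1=T, B2=E, B3=T, B4=F, B5=S, B7=T
union over the pool: B1=T, B1=F, B2=S, B2=E, B3=T, B4=T, B4=F, B5=S, B5=E, B6=S, B7=T, B7=F
uncovered (2 of 14): B3=F, B6=E

Answer: 2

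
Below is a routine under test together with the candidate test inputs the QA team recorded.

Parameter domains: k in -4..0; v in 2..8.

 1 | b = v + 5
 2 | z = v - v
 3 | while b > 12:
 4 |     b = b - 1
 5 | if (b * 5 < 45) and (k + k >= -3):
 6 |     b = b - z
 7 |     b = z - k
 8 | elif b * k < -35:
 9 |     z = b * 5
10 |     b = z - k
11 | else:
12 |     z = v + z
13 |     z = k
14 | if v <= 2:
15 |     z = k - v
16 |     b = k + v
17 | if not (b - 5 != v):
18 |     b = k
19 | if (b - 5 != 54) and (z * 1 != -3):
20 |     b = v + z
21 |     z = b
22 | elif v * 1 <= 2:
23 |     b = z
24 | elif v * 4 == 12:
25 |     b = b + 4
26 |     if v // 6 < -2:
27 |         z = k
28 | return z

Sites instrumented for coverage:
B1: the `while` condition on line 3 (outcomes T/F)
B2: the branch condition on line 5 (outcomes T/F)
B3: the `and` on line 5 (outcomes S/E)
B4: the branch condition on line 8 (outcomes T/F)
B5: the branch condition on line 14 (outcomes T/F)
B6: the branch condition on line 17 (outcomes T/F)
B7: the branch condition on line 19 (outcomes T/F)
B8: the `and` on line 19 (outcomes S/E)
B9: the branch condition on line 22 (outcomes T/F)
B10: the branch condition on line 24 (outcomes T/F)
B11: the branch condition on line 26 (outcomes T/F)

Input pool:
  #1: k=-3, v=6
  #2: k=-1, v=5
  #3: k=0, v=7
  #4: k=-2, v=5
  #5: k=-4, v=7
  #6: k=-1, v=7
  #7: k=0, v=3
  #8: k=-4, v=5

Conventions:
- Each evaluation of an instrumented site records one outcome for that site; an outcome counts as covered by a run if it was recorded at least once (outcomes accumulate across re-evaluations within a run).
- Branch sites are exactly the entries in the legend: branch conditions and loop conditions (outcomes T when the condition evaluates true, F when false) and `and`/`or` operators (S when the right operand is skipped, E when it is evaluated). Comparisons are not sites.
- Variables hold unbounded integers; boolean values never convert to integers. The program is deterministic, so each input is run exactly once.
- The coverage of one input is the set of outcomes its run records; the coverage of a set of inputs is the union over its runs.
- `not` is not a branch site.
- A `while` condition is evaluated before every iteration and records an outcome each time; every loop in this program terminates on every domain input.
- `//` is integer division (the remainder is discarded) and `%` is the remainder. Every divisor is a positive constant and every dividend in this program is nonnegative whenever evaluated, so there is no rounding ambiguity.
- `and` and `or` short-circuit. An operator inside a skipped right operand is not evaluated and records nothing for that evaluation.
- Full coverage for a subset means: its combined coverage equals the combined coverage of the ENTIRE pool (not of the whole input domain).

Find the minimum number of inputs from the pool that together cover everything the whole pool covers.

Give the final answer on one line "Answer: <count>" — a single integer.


input #1 (k=-3, v=6): events B1->F, B3->S, B2->F, B4->F, B5->F, B6->T, B8->E, B7->F, B9->F, B10->F; covers B1=F, B2=F, B3=S, B4=F, B5=F, B6=T, B7=F, B8=E, B9=F, B10=F
input #2 (k=-1, v=5): events B1->F, B3->S, B2->F, B4->F, B5->F, B6->T, B8->E, B7->T; covers B1=F, B2=F, B3=S, B4=F, B5=F, B6=T, B7=T, B8=E
input #3 (k=0, v=7): events B1->F, B3->S, B2->F, B4->F, B5->F, B6->T, B8->E, B7->T; covers B1=F, B2=F, B3=S, B4=F, B5=F, B6=T, B7=T, B8=E
input #4 (k=-2, v=5): events B1->F, B3->S, B2->F, B4->F, B5->F, B6->T, B8->E, B7->T; covers B1=F, B2=F, B3=S, B4=F, B5=F, B6=T, B7=T, B8=E
input #5 (k=-4, v=7): events B1->F, B3->S, B2->F, B4->T, B5->F, B6->F, B8->E, B7->T; covers B1=F, B2=F, B3=S, B4=T, B5=F, B6=F, B7=T, B8=E
input #6 (k=-1, v=7): events B1->F, B3->S, B2->F, B4->F, B5->F, B6->T, B8->E, B7->T; covers B1=F, B2=F, B3=S, B4=F, B5=F, B6=T, B7=T, B8=E
input #7 (k=0, v=3): events B1->F, B3->E, B2->T, B5->F, B6->F, B8->E, B7->T; covers B1=F, B2=T, B3=E, B5=F, B6=F, B7=T, B8=E
input #8 (k=-4, v=5): events B1->F, B3->S, B2->F, B4->T, B5->F, B6->F, B8->E, B7->T; covers B1=F, B2=F, B3=S, B4=T, B5=F, B6=F, B7=T, B8=E
the full pool covers 15 outcomes: B1=F, B2=T, B2=F, B3=S, B3=E, B4=T, B4=F, B5=F, B6=T, B6=F, B7=T, B7=F, B8=E, B9=F, B10=F
size 1 is not enough: best union over all size-1 subsets is 10/15
size 2 is not enough: best union over all size-2 subsets is 14/15
inputs {1, 5, 7} (size 3) cover everything; no size-3 subset with a lexicographically smaller index list covers all 15
Answer: 3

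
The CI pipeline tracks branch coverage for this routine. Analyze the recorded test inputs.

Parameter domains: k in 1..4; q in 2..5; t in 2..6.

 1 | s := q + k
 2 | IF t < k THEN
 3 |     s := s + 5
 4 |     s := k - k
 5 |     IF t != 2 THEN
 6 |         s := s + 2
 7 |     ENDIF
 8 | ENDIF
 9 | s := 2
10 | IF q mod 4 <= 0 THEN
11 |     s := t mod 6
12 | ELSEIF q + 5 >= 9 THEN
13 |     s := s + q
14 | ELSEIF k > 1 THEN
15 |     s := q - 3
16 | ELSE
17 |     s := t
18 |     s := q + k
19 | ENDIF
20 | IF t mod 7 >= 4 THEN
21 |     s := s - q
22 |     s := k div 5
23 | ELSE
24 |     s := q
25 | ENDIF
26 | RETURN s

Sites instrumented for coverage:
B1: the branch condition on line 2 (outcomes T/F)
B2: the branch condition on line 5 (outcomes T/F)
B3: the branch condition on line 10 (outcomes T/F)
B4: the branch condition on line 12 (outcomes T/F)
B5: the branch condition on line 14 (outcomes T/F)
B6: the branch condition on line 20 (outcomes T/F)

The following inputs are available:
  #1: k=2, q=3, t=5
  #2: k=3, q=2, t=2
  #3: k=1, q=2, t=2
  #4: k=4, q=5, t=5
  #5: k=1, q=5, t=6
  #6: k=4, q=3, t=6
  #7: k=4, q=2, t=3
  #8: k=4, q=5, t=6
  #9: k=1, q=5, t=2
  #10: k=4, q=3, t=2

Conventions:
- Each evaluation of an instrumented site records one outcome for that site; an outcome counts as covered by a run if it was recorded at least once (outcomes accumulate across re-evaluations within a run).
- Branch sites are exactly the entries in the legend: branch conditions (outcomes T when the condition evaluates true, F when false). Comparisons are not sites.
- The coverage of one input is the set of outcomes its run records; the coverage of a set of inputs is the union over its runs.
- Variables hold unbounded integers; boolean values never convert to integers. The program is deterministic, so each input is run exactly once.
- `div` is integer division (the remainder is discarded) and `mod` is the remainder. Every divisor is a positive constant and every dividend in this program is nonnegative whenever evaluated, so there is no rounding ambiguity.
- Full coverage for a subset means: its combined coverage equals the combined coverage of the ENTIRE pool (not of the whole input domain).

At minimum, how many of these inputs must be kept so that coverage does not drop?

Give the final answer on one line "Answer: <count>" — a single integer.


run #1 (k=2, q=3, t=5) runs B1->F, B3->F, B4->F, B5->T, B6->T; records B1=F, B3=F, B4=F, B5=T, B6=T
run #2 (k=3, q=2, t=2) runs B1->T, B2->F, B3->F, B4->F, B5->T, B6->F; records B1=T, B2=F, B3=F, B4=F, B5=T, B6=F
run #3 (k=1, q=2, t=2) runs B1->F, B3->F, B4->F, B5->F, B6->F; records B1=F, B3=F, B4=F, B5=F, B6=F
run #4 (k=4, q=5, t=5) runs B1->F, B3->F, B4->T, B6->T; records B1=F, B3=F, B4=T, B6=T
run #5 (k=1, q=5, t=6) runs B1->F, B3->F, B4->T, B6->T; records B1=F, B3=F, B4=T, B6=T
run #6 (k=4, q=3, t=6) runs B1->F, B3->F, B4->F, B5->T, B6->T; records B1=F, B3=F, B4=F, B5=T, B6=T
run #7 (k=4, q=2, t=3) runs B1->T, B2->T, B3->F, B4->F, B5->T, B6->F; records B1=T, B2=T, B3=F, B4=F, B5=T, B6=F
run #8 (k=4, q=5, t=6) runs B1->F, B3->F, B4->T, B6->T; records B1=F, B3=F, B4=T, B6=T
run #9 (k=1, q=5, t=2) runs B1->F, B3->F, B4->T, B6->F; records B1=F, B3=F, B4=T, B6=F
run #10 (k=4, q=3, t=2) runs B1->T, B2->F, B3->F, B4->F, B5->T, B6->F; records B1=T, B2=F, B3=F, B4=F, B5=T, B6=F
the full pool covers 11 outcomes: B1=T, B1=F, B2=T, B2=F, B3=F, B4=T, B4=F, B5=T, B5=F, B6=T, B6=F
no size-1 subset reaches all 11 outcomes (best union: 6/11)
no size-2 subset reaches all 11 outcomes (best union: 9/11)
no size-3 subset reaches all 11 outcomes (best union: 10/11)
inputs {2, 3, 4, 7} (size 4) cover everything; no size-4 subset with a lexicographically smaller index list covers all 11
Answer: 4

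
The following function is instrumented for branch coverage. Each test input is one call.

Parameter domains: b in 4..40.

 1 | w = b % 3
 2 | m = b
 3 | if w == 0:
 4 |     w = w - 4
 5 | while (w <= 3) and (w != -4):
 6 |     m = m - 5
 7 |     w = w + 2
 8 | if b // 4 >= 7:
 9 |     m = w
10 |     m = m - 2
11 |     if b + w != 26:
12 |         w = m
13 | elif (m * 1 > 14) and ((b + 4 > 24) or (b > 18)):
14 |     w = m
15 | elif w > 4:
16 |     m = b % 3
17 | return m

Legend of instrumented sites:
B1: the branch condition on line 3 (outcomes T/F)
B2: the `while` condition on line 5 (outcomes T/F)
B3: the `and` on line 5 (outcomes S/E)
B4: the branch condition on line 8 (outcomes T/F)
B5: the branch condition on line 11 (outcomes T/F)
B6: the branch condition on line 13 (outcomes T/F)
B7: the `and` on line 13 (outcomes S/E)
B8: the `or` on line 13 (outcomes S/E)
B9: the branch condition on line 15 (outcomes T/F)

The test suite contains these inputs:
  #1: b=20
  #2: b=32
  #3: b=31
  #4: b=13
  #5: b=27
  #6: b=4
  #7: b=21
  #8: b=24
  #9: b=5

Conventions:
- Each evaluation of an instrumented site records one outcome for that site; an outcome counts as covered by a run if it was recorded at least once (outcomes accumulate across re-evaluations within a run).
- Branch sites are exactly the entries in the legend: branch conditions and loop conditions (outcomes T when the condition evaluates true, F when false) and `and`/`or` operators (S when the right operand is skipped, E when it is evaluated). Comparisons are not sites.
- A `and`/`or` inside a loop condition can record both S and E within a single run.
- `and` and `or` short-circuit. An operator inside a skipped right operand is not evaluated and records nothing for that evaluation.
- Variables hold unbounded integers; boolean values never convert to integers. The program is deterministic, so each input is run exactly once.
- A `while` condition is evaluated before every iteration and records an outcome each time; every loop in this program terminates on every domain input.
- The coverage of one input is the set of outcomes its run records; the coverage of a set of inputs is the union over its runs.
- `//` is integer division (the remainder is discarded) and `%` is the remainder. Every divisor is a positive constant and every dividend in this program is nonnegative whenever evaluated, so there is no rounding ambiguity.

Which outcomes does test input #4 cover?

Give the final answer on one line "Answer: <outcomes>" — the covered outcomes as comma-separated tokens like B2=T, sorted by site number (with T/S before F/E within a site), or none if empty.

Event log for input #4 (b=13):
  B1->F, B3->E, B2->T, B3->E, B2->T, B3->S, B2->F, B4->F, B7->S, B6->F
  B9->T
distinct outcomes covered: B1=F, B2=T, B2=F, B3=S, B3=E, B4=F, B6=F, B7=S, B9=T

Answer: B1=F, B2=T, B2=F, B3=S, B3=E, B4=F, B6=F, B7=S, B9=T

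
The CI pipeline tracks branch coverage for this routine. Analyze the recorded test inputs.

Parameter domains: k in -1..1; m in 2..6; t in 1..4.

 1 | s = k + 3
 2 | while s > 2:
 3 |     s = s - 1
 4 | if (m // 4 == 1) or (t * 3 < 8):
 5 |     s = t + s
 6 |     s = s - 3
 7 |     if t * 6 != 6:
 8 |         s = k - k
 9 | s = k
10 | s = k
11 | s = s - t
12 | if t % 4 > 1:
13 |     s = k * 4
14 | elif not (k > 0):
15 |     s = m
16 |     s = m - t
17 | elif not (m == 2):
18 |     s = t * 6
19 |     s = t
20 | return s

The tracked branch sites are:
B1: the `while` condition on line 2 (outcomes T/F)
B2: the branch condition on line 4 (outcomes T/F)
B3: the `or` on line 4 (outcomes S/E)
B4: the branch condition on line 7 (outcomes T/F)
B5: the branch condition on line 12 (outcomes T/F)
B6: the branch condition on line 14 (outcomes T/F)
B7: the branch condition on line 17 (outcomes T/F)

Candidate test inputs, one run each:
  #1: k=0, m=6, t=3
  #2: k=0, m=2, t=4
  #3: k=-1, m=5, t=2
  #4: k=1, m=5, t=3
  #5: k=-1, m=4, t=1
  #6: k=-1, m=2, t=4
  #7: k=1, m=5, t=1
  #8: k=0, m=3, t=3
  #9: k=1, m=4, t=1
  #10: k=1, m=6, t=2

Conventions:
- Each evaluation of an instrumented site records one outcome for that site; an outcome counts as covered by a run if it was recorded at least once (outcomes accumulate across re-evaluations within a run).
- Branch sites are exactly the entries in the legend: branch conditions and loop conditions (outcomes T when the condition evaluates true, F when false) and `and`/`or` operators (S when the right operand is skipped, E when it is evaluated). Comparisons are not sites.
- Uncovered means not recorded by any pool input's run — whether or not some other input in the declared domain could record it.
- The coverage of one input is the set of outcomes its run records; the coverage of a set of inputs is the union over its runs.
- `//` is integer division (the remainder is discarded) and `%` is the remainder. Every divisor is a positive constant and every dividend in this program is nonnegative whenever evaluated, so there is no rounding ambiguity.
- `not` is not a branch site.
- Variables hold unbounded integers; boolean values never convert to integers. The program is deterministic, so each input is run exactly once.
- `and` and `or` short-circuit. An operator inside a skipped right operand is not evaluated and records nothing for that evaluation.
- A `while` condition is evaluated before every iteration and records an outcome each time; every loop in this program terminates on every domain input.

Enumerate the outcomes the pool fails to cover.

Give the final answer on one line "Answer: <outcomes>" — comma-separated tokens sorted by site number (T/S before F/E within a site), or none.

input #1 (k=0, m=6, t=3): events B1->T, B1->F, B3->S, B2->T, B4->T, B5->T; covers B1=T, B1=F, B2=T, B3=S, B4=T, B5=T
input #2 (k=0, m=2, t=4): events B1->T, B1->F, B3->E, B2->F, B5->F, B6->T; covers B1=T, B1=F, B2=F, B3=E, B5=F, B6=T
input #3 (k=-1, m=5, t=2): events B1->F, B3->S, B2->T, B4->T, B5->T; covers B1=F, B2=T, B3=S, B4=T, B5=T
input #4 (k=1, m=5, t=3): events B1->T, B1->T, B1->F, B3->S, B2->T, B4->T, B5->T; covers B1=T, B1=F, B2=T, B3=S, B4=T, B5=T
input #5 (k=-1, m=4, t=1): events B1->F, B3->S, B2->T, B4->F, B5->F, B6->T; covers B1=F, B2=T, B3=S, B4=F, B5=F, B6=T
input #6 (k=-1, m=2, t=4): events B1->F, B3->E, B2->F, B5->F, B6->T; covers B1=F, B2=F, B3=E, B5=F, B6=T
input #7 (k=1, m=5, t=1): events B1->T, B1->T, B1->F, B3->S, B2->T, B4->F, B5->F, B6->F, B7->T; covers B1=T, B1=F, B2=T, B3=S, B4=F, B5=F, B6=F, B7=T
input #8 (k=0, m=3, t=3): events B1->T, B1->F, B3->E, B2->F, B5->T; covers B1=T, B1=F, B2=F, B3=E, B5=T
input #9 (k=1, m=4, t=1): events B1->T, B1->T, B1->F, B3->S, B2->T, B4->F, B5->F, B6->F, B7->T; covers B1=T, B1=F, B2=T, B3=S, B4=F, B5=F, B6=F, B7=T
input #10 (k=1, m=6, t=2): events B1->T, B1->T, B1->F, B3->S, B2->T, B4->T, B5->T; covers B1=T, B1=F, B2=T, B3=S, B4=T, B5=T
union over the pool: B1=T, B1=F, B2=T, B2=F, B3=S, B3=E, B4=T, B4=F, B5=T, B5=F, B6=T, B6=F, B7=T
uncovered (1 of 14): B7=F

Answer: B7=F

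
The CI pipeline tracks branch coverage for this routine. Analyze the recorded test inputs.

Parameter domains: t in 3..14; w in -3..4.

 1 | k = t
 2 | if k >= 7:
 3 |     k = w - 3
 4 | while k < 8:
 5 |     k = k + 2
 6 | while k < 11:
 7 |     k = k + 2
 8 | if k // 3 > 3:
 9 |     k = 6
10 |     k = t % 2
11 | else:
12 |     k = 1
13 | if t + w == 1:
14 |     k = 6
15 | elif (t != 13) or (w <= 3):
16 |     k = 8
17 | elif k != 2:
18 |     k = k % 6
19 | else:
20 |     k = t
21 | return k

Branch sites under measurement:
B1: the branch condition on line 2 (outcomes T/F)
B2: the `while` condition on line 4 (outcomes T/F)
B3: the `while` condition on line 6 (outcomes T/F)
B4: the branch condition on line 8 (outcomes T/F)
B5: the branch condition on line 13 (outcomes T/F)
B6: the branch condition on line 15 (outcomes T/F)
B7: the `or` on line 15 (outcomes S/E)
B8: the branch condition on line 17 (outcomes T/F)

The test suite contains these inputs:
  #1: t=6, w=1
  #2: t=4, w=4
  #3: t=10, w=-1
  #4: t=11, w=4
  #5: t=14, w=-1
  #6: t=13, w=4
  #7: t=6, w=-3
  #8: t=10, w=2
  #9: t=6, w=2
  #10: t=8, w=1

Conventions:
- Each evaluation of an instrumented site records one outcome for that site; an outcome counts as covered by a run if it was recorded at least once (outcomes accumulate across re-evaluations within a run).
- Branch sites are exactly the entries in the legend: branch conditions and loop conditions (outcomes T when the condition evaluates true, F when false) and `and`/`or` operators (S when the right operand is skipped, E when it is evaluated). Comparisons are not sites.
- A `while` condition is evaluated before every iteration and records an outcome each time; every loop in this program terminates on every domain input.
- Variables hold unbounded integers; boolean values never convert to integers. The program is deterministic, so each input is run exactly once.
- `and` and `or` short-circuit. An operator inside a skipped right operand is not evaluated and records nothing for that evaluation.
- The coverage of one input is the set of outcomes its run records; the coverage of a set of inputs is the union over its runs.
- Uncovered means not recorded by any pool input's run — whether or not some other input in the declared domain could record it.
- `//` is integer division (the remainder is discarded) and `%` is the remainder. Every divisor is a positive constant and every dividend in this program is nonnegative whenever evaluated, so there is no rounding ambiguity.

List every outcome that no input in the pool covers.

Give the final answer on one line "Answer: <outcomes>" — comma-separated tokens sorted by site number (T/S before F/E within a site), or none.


input #1, t=6, w=1: events B1->F, B2->T, B2->F, B3->T, B3->T, B3->F, B4->T, B5->F, B7->S, B6->T; outcomes B1=F, B2=T, B2=F, B3=T, B3=F, B4=T, B5=F, B6=T, B7=S
input #2, t=4, w=4: events B1->F, B2->T, B2->T, B2->F, B3->T, B3->T, B3->F, B4->T, B5->F, B7->S, B6->T; outcomes B1=F, B2=T, B2=F, B3=T, B3=F, B4=T, B5=F, B6=T, B7=S
input #3, t=10, w=-1: events B1->T, B2->T, B2->T, B2->T, B2->T, B2->T, B2->T, B2->F, B3->T, B3->T, B3->F, B4->T, B5->F, B7->S, ...; outcomes B1=T, B2=T, B2=F, B3=T, B3=F, B4=T, B5=F, B6=T, B7=S
input #4, t=11, w=4: events B1->T, B2->T, B2->T, B2->T, B2->T, B2->F, B3->T, B3->F, B4->F, B5->F, B7->S, B6->T; outcomes B1=T, B2=T, B2=F, B3=T, B3=F, B4=F, B5=F, B6=T, B7=S
input #5, t=14, w=-1: events B1->T, B2->T, B2->T, B2->T, B2->T, B2->T, B2->T, B2->F, B3->T, B3->T, B3->F, B4->T, B5->F, B7->S, ...; outcomes B1=T, B2=T, B2=F, B3=T, B3=F, B4=T, B5=F, B6=T, B7=S
input #6, t=13, w=4: events B1->T, B2->T, B2->T, B2->T, B2->T, B2->F, B3->T, B3->F, B4->F, B5->F, B7->E, B6->F, B8->T; outcomes B1=T, B2=T, B2=F, B3=T, B3=F, B4=F, B5=F, B6=F, B7=E, B8=T
input #7, t=6, w=-3: events B1->F, B2->T, B2->F, B3->T, B3->T, B3->F, B4->T, B5->F, B7->S, B6->T; outcomes B1=F, B2=T, B2=F, B3=T, B3=F, B4=T, B5=F, B6=T, B7=S
input #8, t=10, w=2: events B1->T, B2->T, B2->T, B2->T, B2->T, B2->T, B2->F, B3->T, B3->F, B4->F, B5->F, B7->S, B6->T; outcomes B1=T, B2=T, B2=F, B3=T, B3=F, B4=F, B5=F, B6=T, B7=S
input #9, t=6, w=2: events B1->F, B2->T, B2->F, B3->T, B3->T, B3->F, B4->T, B5->F, B7->S, B6->T; outcomes B1=F, B2=T, B2=F, B3=T, B3=F, B4=T, B5=F, B6=T, B7=S
input #10, t=8, w=1: events B1->T, B2->T, B2->T, B2->T, B2->T, B2->T, B2->F, B3->T, B3->T, B3->F, B4->T, B5->F, B7->S, B6->T; outcomes B1=T, B2=T, B2=F, B3=T, B3=F, B4=T, B5=F, B6=T, B7=S
union over the pool: B1=T, B1=F, B2=T, B2=F, B3=T, B3=F, B4=T, B4=F, B5=F, B6=T, B6=F, B7=S, B7=E, B8=T
uncovered (2 of 16): B5=T, B8=F
Answer: B5=T, B8=F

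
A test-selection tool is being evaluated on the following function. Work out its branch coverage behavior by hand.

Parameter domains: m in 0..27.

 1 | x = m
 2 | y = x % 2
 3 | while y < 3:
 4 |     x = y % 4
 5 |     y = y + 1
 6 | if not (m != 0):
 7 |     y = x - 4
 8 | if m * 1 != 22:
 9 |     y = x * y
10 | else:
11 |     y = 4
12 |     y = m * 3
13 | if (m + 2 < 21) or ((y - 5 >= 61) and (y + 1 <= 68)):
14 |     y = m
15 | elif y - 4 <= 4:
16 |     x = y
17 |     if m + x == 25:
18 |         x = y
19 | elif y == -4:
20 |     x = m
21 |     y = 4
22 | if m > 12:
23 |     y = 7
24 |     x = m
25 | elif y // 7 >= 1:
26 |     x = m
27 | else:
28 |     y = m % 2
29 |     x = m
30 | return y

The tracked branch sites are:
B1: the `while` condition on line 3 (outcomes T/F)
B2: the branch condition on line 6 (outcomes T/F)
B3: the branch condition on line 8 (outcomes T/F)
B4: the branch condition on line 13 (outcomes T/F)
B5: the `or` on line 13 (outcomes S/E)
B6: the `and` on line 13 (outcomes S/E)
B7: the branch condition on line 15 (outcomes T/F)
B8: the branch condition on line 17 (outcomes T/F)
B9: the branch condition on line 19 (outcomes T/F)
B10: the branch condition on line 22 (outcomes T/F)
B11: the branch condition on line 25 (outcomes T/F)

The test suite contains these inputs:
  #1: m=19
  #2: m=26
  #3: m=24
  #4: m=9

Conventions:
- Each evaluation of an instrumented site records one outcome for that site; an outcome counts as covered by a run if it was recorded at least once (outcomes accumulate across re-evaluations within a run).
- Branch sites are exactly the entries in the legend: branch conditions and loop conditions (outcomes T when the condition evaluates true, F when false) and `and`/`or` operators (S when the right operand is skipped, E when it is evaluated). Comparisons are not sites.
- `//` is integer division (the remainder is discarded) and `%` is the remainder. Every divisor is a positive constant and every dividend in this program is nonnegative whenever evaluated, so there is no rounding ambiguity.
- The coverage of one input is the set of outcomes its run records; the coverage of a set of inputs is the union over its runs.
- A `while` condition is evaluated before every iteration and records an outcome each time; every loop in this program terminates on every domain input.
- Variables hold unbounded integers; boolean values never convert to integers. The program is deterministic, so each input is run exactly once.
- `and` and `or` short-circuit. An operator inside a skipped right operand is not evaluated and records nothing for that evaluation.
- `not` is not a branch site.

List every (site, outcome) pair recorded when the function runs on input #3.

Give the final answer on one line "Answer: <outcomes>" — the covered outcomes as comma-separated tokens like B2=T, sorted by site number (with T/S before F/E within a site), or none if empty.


Tracing the run of input #3 (m=24):
  B1->T, B1->T, B1->T, B1->F, B2->F, B3->T, B5->E, B6->S, B4->F, B7->T
  B8->F, B10->T
collecting distinct outcomes: B1=T, B1=F, B2=F, B3=T, B4=F, B5=E, B6=S, B7=T, B8=F, B10=T
Answer: B1=T, B1=F, B2=F, B3=T, B4=F, B5=E, B6=S, B7=T, B8=F, B10=T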